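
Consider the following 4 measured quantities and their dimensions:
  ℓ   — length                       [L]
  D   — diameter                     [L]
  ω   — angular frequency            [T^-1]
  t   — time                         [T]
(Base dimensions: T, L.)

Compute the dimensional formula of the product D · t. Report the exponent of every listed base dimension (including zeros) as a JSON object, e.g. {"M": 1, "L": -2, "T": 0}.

Dimensional matrix (T×L by ℓ×D×ω×t):
  T: [ 0  0 -1  1]
  L: [ 1  1  0  0]
  [T]: (1)·0+(1)·1 = 1
  [L]: (1)·1+(1)·0 = 1
⇒ T L

{"T": 1, "L": 1}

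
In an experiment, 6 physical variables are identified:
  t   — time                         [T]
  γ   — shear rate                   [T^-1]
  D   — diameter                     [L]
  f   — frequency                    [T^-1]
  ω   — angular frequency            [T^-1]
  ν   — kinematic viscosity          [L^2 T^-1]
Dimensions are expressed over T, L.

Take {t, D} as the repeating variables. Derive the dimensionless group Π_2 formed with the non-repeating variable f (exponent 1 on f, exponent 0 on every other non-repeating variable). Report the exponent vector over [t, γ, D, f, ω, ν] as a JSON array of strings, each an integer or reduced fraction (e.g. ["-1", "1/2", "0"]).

["1", "0", "0", "1", "0", "0"]

Write exponents as rows T,L / cols t,γ,D,f,ω,ν:
  T: [ 1 -1  0 -1 -1 -1]
  L: [ 0  0  1  0  0  2]
Row reduction gives pivot columns t,D; rank = 2
Repeat: t,D; free: γ,f,ω,ν
RREF:
  r0: [   1   -1    0   -1   -1   -1]
  r1: [   0    0    1    0    0    2]
Fix exponent of f at 1, γ at 0, ω at 0, ν at 0; solve each RREF row for its pivot's exponent:
  r0: exp(t) + (-1)·1 = 0 ⇒ exp(t) = 1
  r1: exp(D) + (0)·1 = 0 ⇒ exp(D) = 0
Π_2 = t · f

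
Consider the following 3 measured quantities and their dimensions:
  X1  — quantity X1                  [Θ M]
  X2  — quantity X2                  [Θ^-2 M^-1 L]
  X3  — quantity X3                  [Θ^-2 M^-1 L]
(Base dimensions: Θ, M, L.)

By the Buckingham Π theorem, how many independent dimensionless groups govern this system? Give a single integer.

1

Exponent matrix [Θ,M,L] × [X1,X2,X3]:
  Θ: [ 1 -2 -2]
  M: [ 1 -1 -1]
  L: [ 0  1  1]
Row reduction gives pivot columns X1,X2; rank = 2
3 vars − rank 2 = 1 Π group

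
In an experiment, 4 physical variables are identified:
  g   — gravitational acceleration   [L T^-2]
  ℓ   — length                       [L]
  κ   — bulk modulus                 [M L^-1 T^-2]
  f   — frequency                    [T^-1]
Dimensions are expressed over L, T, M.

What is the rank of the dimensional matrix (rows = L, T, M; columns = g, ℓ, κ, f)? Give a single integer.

3

Exponent matrix [L,T,M] × [g,ℓ,κ,f]:
  L: [ 1  1 -1  0]
  T: [-2  0 -2 -1]
  M: [ 0  0  1  0]
RREF → pivots at {g,ℓ,κ} ⇒ r = 3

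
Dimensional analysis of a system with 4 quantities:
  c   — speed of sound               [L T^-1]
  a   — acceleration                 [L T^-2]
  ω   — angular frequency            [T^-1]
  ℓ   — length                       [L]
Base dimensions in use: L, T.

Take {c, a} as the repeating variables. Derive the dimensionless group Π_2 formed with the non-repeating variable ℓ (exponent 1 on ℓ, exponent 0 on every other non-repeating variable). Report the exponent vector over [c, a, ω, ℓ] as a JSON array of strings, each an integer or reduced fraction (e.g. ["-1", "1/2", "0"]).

["-2", "1", "0", "1"]

Write exponents as rows L,T / cols c,a,ω,ℓ:
  L: [ 1  1  0  1]
  T: [-1 -2 -1  0]
Echelon form has 2 nonzero rows (pivots: c,a)
Pivot set = {c,a}, free = {ω,ℓ}
RREF:
  r0: [   1    0   -1    2]
  r1: [   0    1    1   -1]
Fix exponent of ℓ at 1, ω at 0; solve each RREF row for its pivot's exponent:
  r0: exp(c) + (2)·1 = 0 ⇒ exp(c) = -2
  r1: exp(a) + (-1)·1 = 0 ⇒ exp(a) = 1
Π_2 = c^-2 · a · ℓ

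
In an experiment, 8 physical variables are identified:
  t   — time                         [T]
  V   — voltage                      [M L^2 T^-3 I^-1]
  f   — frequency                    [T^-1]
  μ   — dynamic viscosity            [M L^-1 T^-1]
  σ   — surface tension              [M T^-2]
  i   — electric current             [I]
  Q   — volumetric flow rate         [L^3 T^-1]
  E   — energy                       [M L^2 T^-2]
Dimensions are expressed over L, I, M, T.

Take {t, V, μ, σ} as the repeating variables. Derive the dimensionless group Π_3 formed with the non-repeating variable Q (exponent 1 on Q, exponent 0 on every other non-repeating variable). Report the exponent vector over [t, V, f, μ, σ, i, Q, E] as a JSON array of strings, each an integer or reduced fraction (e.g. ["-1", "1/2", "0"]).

Dimensional matrix (L×I×M×T by t×V×f×μ×σ×i×Q×E):
  L: [ 0  2  0 -1  0  0  3  2]
  I: [ 0 -1  0  0  0  1  0  0]
  M: [ 0  1  0  1  1  0  0  1]
  T: [ 1 -3 -1 -1 -2  0 -1 -2]
Row reduction gives pivot columns t,V,μ,σ; rank = 4
Repeat: t,V,μ,σ; free: f,i,Q,E
RREF:
  r0: [   1    0   -1    0    0    1    2    2]
  r1: [   0    1    0    0    0   -1    0    0]
  r2: [   0    0    0    1    0   -2   -3   -2]
  r3: [   0    0    0    0    1    3    3    3]
Fix exponent of Q at 1, f at 0, i at 0, E at 0; solve each RREF row for its pivot's exponent:
  r0: exp(t) + (2)·1 = 0 ⇒ exp(t) = -2
  r1: exp(V) + (0)·1 = 0 ⇒ exp(V) = 0
  r2: exp(μ) + (-3)·1 = 0 ⇒ exp(μ) = 3
  r3: exp(σ) + (3)·1 = 0 ⇒ exp(σ) = -3
Π_3 = t^-2 · μ^3 · σ^-3 · Q

["-2", "0", "0", "3", "-3", "0", "1", "0"]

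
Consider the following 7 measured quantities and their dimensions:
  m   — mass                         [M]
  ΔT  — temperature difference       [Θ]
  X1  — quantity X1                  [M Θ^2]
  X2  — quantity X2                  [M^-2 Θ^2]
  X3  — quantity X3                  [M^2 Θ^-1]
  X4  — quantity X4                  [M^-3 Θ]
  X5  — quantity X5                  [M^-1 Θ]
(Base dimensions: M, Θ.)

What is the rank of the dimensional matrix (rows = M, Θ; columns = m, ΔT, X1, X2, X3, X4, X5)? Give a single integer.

Dimensional matrix (M×Θ by m×ΔT×X1×X2×X3×X4×X5):
  M: [ 1  0  1 -2  2 -3 -1]
  Θ: [ 0  1  2  2 -1  1  1]
RREF → pivots at {m,ΔT} ⇒ r = 2

2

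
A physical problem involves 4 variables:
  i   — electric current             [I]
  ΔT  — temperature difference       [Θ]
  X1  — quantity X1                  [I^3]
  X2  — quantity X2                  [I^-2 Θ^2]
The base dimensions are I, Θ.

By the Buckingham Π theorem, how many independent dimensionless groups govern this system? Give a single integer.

2

Dimensional matrix (I×Θ by i×ΔT×X1×X2):
  I: [ 1  0  3 -2]
  Θ: [ 0  1  0  2]
Row reduction gives pivot columns i,ΔT; rank = 2
n=4, r=2 ⇒ 2 dimensionless groups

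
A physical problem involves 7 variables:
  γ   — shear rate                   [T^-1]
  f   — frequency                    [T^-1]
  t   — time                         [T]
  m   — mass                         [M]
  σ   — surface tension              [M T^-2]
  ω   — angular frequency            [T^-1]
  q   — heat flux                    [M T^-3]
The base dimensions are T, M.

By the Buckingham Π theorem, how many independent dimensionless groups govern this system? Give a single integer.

Write exponents as rows T,M / cols γ,f,t,m,σ,ω,q:
  T: [-1 -1  1  0 -2 -1 -3]
  M: [ 0  0  0  1  1  0  1]
Echelon form has 2 nonzero rows (pivots: γ,m)
Π count = n − r = 7 − 2 = 5

5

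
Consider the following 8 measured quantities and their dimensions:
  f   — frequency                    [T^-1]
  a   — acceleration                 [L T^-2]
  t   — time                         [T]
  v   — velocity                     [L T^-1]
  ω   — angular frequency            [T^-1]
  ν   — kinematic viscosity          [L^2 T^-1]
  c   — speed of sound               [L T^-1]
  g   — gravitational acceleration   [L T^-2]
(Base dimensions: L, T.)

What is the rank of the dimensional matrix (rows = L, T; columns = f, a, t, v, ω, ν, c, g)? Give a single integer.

Exponent matrix [L,T] × [f,a,t,v,ω,ν,c,g]:
  L: [ 0  1  0  1  0  2  1  1]
  T: [-1 -2  1 -1 -1 -1 -1 -2]
RREF → pivots at {f,a} ⇒ r = 2

2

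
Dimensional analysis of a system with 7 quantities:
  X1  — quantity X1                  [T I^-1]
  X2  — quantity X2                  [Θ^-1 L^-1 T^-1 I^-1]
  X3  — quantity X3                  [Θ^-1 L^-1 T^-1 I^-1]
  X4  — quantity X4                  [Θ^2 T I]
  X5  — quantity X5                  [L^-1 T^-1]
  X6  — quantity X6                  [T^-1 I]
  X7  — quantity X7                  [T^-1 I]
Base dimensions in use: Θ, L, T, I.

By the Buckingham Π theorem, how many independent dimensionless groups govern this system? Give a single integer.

Write exponents as rows Θ,L,T,I / cols X1,X2,X3,X4,X5,X6,X7:
  Θ: [ 0 -1 -1  2  0  0  0]
  L: [ 0 -1 -1  0 -1  0  0]
  T: [ 1 -1 -1  1 -1 -1 -1]
  I: [-1 -1 -1  1  0  1  1]
Echelon form has 3 nonzero rows (pivots: X1,X2,X4)
n=7, r=3 ⇒ 4 dimensionless groups

4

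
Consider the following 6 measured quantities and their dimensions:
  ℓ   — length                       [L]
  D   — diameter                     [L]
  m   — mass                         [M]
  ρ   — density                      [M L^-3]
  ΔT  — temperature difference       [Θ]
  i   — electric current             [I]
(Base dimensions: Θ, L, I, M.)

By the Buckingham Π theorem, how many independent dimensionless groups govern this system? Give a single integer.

Exponent matrix [Θ,L,I,M] × [ℓ,D,m,ρ,ΔT,i]:
  Θ: [ 0  0  0  0  1  0]
  L: [ 1  1  0 -3  0  0]
  I: [ 0  0  0  0  0  1]
  M: [ 0  0  1  1  0  0]
Echelon form has 4 nonzero rows (pivots: ℓ,m,ΔT,i)
6 vars − rank 4 = 2 Π groups

2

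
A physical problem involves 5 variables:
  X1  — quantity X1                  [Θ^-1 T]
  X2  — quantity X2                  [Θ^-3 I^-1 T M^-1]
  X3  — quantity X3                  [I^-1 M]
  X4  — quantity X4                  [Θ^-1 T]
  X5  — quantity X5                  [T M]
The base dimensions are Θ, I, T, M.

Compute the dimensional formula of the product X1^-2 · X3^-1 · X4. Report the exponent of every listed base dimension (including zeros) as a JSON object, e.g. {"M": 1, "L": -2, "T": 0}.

Write exponents as rows Θ,I,T,M / cols X1,X2,X3,X4,X5:
  Θ: [-1 -3  0 -1  0]
  I: [ 0 -1 -1  0  0]
  T: [ 1  1  0  1  1]
  M: [ 0 -1  1  0  1]
  [Θ]: (-2)·-1+(-1)·0+(1)·-1 = 1
  [I]: (-2)·0+(-1)·-1+(1)·0 = 1
  [T]: (-2)·1+(-1)·0+(1)·1 = -1
  [M]: (-2)·0+(-1)·1+(1)·0 = -1
⇒ Θ I T^-1 M^-1

{"Θ": 1, "I": 1, "T": -1, "M": -1}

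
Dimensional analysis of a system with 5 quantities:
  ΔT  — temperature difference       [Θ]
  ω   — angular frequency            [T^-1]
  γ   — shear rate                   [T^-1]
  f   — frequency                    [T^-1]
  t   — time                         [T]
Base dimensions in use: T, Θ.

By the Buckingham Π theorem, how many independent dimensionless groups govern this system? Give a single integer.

Dimensional matrix (T×Θ by ΔT×ω×γ×f×t):
  T: [ 0 -1 -1 -1  1]
  Θ: [ 1  0  0  0  0]
Echelon form has 2 nonzero rows (pivots: ΔT,ω)
Π count = n − r = 5 − 2 = 3

3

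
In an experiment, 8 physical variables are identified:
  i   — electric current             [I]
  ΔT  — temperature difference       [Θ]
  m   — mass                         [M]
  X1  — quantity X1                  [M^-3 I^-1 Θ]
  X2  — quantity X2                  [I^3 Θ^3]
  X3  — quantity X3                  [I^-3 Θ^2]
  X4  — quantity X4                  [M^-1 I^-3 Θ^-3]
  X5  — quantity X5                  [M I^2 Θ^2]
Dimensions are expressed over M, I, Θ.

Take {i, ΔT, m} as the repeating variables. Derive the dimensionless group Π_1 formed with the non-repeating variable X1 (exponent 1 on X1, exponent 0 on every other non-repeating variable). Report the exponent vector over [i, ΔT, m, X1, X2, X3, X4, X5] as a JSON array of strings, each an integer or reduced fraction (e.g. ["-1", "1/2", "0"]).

Write exponents as rows M,I,Θ / cols i,ΔT,m,X1,X2,X3,X4,X5:
  M: [ 0  0  1 -3  0  0 -1  1]
  I: [ 1  0  0 -1  3 -3 -3  2]
  Θ: [ 0  1  0  1  3  2 -3  2]
Echelon form has 3 nonzero rows (pivots: i,ΔT,m)
Pivot set = {i,ΔT,m}, free = {X1,X2,X3,X4,X5}
RREF:
  r0: [   1    0    0   -1    3   -3   -3    2]
  r1: [   0    1    0    1    3    2   -3    2]
  r2: [   0    0    1   -3    0    0   -1    1]
Fix exponent of X1 at 1, X2 at 0, X3 at 0, X4 at 0, X5 at 0; solve each RREF row for its pivot's exponent:
  r0: exp(i) + (-1)·1 = 0 ⇒ exp(i) = 1
  r1: exp(ΔT) + (1)·1 = 0 ⇒ exp(ΔT) = -1
  r2: exp(m) + (-3)·1 = 0 ⇒ exp(m) = 3
Π_1 = i · ΔT^-1 · m^3 · X1

["1", "-1", "3", "1", "0", "0", "0", "0"]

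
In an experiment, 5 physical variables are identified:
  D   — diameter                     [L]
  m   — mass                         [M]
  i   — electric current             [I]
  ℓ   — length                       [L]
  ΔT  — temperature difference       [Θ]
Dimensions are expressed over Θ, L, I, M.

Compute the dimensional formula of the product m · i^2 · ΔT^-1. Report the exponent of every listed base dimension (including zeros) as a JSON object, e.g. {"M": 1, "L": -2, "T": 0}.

Dimensional matrix (Θ×L×I×M by D×m×i×ℓ×ΔT):
  Θ: [ 0  0  0  0  1]
  L: [ 1  0  0  1  0]
  I: [ 0  0  1  0  0]
  M: [ 0  1  0  0  0]
  [Θ]: (1)·0+(2)·0+(-1)·1 = -1
  [L]: (1)·0+(2)·0+(-1)·0 = 0
  [I]: (1)·0+(2)·1+(-1)·0 = 2
  [M]: (1)·1+(2)·0+(-1)·0 = 1
⇒ Θ^-1 I^2 M

{"Θ": -1, "L": 0, "I": 2, "M": 1}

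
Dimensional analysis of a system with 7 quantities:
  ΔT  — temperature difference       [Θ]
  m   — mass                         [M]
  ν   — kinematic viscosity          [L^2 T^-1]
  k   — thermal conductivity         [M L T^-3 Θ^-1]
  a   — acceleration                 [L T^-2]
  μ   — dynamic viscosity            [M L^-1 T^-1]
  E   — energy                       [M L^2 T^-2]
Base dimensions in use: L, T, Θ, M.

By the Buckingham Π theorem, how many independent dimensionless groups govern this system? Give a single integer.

3

Exponent matrix [L,T,Θ,M] × [ΔT,m,ν,k,a,μ,E]:
  L: [ 0  0  2  1  1 -1  2]
  T: [ 0  0 -1 -3 -2 -1 -2]
  Θ: [ 1  0  0 -1  0  0  0]
  M: [ 0  1  0  1  0  1  1]
Echelon form has 4 nonzero rows (pivots: ΔT,m,ν,k)
7 vars − rank 4 = 3 Π groups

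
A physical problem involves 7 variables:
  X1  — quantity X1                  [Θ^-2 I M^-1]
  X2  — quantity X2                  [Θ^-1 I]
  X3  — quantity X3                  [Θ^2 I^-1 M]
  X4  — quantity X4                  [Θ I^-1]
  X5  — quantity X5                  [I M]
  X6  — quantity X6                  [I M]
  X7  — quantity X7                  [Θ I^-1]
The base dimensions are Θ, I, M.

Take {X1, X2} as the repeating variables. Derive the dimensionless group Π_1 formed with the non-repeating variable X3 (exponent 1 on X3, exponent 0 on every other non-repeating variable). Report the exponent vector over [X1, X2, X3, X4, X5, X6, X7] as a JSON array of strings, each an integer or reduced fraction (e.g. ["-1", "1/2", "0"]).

["1", "0", "1", "0", "0", "0", "0"]

Dimensional matrix (Θ×I×M by X1×X2×X3×X4×X5×X6×X7):
  Θ: [-2 -1  2  1  0  0  1]
  I: [ 1  1 -1 -1  1  1 -1]
  M: [-1  0  1  0  1  1  0]
Row reduction gives pivot columns X1,X2; rank = 2
Pivot set = {X1,X2}, free = {X3,X4,X5,X6,X7}
RREF:
  r0: [   1    0   -1    0   -1   -1    0]
  r1: [   0    1    0   -1    2    2   -1]
  r2: [   0    0    0    0    0    0    0]
Fix exponent of X3 at 1, X4 at 0, X5 at 0, X6 at 0, X7 at 0; solve each RREF row for its pivot's exponent:
  r0: exp(X1) + (-1)·1 = 0 ⇒ exp(X1) = 1
  r1: exp(X2) + (0)·1 = 0 ⇒ exp(X2) = 0
Π_1 = X1 · X3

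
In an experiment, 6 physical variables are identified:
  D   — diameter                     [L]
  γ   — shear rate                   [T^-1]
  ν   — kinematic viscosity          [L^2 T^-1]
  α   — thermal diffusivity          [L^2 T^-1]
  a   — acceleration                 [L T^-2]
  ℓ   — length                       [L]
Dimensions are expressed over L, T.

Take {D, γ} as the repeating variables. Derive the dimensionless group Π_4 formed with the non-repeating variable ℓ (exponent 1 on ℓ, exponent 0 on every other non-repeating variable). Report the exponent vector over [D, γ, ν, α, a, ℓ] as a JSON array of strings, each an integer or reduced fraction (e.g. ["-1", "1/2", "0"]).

Exponent matrix [L,T] × [D,γ,ν,α,a,ℓ]:
  L: [ 1  0  2  2  1  1]
  T: [ 0 -1 -1 -1 -2  0]
Echelon form has 2 nonzero rows (pivots: D,γ)
Repeat: D,γ; free: ν,α,a,ℓ
RREF:
  r0: [   1    0    2    2    1    1]
  r1: [   0    1    1    1    2    0]
Fix exponent of ℓ at 1, ν at 0, α at 0, a at 0; solve each RREF row for its pivot's exponent:
  r0: exp(D) + (1)·1 = 0 ⇒ exp(D) = -1
  r1: exp(γ) + (0)·1 = 0 ⇒ exp(γ) = 0
Π_4 = D^-1 · ℓ

["-1", "0", "0", "0", "0", "1"]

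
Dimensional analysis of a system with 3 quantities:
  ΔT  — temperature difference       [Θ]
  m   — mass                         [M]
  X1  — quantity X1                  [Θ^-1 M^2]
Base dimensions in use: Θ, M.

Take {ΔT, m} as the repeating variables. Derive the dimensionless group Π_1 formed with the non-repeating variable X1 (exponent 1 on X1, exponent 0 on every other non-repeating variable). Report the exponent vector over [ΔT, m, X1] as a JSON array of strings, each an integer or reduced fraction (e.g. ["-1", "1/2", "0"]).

Dimensional matrix (Θ×M by ΔT×m×X1):
  Θ: [ 1  0 -1]
  M: [ 0  1  2]
Row reduction gives pivot columns ΔT,m; rank = 2
Pivot set = {ΔT,m}, free = {X1}
RREF:
  r0: [   1    0   -1]
  r1: [   0    1    2]
Fix exponent of X1 at 1; solve each RREF row for its pivot's exponent:
  r0: exp(ΔT) + (-1)·1 = 0 ⇒ exp(ΔT) = 1
  r1: exp(m) + (2)·1 = 0 ⇒ exp(m) = -2
Π_1 = ΔT · m^-2 · X1

["1", "-2", "1"]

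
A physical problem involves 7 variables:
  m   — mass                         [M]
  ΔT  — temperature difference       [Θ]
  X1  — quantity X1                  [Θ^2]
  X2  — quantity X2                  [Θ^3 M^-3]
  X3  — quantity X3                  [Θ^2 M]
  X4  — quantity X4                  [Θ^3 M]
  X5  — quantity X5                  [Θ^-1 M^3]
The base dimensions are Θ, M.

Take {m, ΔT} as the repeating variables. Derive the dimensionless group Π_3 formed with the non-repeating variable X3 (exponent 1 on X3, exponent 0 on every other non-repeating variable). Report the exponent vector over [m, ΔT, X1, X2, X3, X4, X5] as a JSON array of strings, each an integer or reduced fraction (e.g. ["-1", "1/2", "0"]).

["-1", "-2", "0", "0", "1", "0", "0"]

Exponent matrix [Θ,M] × [m,ΔT,X1,X2,X3,X4,X5]:
  Θ: [ 0  1  2  3  2  3 -1]
  M: [ 1  0  0 -3  1  1  3]
RREF → pivots at {m,ΔT} ⇒ r = 2
Pivot set = {m,ΔT}, free = {X1,X2,X3,X4,X5}
RREF:
  r0: [   1    0    0   -3    1    1    3]
  r1: [   0    1    2    3    2    3   -1]
Fix exponent of X3 at 1, X1 at 0, X2 at 0, X4 at 0, X5 at 0; solve each RREF row for its pivot's exponent:
  r0: exp(m) + (1)·1 = 0 ⇒ exp(m) = -1
  r1: exp(ΔT) + (2)·1 = 0 ⇒ exp(ΔT) = -2
Π_3 = m^-1 · ΔT^-2 · X3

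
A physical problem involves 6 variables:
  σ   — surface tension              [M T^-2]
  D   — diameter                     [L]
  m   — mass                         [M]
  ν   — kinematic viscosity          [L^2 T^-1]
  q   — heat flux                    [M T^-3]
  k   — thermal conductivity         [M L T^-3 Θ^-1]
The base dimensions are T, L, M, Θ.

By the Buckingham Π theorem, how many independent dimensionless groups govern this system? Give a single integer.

Exponent matrix [T,L,M,Θ] × [σ,D,m,ν,q,k]:
  T: [-2  0  0 -1 -3 -3]
  L: [ 0  1  0  2  0  1]
  M: [ 1  0  1  0  1  1]
  Θ: [ 0  0  0  0  0 -1]
Echelon form has 4 nonzero rows (pivots: σ,D,m,k)
Π count = n − r = 6 − 4 = 2

2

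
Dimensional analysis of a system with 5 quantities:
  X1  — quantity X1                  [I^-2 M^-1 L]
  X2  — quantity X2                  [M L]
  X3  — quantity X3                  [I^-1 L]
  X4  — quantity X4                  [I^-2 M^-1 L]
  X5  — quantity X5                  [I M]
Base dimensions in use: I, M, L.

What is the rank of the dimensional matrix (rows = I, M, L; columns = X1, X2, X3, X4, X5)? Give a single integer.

Dimensional matrix (I×M×L by X1×X2×X3×X4×X5):
  I: [-2  0 -1 -2  1]
  M: [-1  1  0 -1  1]
  L: [ 1  1  1  1  0]
RREF → pivots at {X1,X2} ⇒ r = 2

2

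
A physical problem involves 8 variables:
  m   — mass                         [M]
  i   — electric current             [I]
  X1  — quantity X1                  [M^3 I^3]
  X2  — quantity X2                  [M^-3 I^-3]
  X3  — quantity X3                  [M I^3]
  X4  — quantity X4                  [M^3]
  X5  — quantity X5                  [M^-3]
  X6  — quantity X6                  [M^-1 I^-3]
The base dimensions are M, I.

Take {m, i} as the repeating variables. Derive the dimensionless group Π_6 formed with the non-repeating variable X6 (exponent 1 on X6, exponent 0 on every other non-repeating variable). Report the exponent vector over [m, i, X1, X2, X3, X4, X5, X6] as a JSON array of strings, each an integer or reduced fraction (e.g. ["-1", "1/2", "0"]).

["1", "3", "0", "0", "0", "0", "0", "1"]

Dimensional matrix (M×I by m×i×X1×X2×X3×X4×X5×X6):
  M: [ 1  0  3 -3  1  3 -3 -1]
  I: [ 0  1  3 -3  3  0  0 -3]
Echelon form has 2 nonzero rows (pivots: m,i)
Repeat: m,i; free: X1,X2,X3,X4,X5,X6
RREF:
  r0: [   1    0    3   -3    1    3   -3   -1]
  r1: [   0    1    3   -3    3    0    0   -3]
Fix exponent of X6 at 1, X1 at 0, X2 at 0, X3 at 0, X4 at 0, X5 at 0; solve each RREF row for its pivot's exponent:
  r0: exp(m) + (-1)·1 = 0 ⇒ exp(m) = 1
  r1: exp(i) + (-3)·1 = 0 ⇒ exp(i) = 3
Π_6 = m · i^3 · X6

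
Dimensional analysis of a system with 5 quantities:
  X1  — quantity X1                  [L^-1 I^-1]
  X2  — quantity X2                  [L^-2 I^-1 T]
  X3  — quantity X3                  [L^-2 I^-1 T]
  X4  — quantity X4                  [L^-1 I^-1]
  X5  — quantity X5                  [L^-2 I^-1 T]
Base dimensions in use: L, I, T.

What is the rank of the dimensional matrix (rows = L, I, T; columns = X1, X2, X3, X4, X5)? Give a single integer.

2

Dimensional matrix (L×I×T by X1×X2×X3×X4×X5):
  L: [-1 -2 -2 -1 -2]
  I: [-1 -1 -1 -1 -1]
  T: [ 0  1  1  0  1]
Echelon form has 2 nonzero rows (pivots: X1,X2)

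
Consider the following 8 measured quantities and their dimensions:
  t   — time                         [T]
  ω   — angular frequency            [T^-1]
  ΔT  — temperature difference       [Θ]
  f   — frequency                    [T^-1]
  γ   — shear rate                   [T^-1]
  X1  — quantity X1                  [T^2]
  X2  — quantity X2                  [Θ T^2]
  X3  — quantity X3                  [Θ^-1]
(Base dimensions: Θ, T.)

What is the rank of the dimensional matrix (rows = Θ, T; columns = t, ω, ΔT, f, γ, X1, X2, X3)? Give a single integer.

Dimensional matrix (Θ×T by t×ω×ΔT×f×γ×X1×X2×X3):
  Θ: [ 0  0  1  0  0  0  1 -1]
  T: [ 1 -1  0 -1 -1  2  2  0]
Row reduction gives pivot columns t,ΔT; rank = 2

2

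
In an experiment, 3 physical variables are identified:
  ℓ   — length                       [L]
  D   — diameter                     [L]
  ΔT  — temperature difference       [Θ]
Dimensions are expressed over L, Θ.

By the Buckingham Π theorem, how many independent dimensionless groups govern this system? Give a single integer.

1

Write exponents as rows L,Θ / cols ℓ,D,ΔT:
  L: [ 1  1  0]
  Θ: [ 0  0  1]
Row reduction gives pivot columns ℓ,ΔT; rank = 2
n=3, r=2 ⇒ 1 dimensionless group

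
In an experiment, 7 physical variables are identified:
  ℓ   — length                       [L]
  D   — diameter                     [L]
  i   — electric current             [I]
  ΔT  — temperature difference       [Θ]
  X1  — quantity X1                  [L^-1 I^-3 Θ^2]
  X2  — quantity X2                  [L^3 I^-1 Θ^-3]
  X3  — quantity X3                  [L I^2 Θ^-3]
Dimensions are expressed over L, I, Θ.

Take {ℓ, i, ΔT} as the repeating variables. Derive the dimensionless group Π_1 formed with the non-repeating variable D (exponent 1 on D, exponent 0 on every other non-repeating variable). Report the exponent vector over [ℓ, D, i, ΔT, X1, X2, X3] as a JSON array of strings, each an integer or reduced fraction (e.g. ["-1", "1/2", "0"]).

["-1", "1", "0", "0", "0", "0", "0"]

Dimensional matrix (L×I×Θ by ℓ×D×i×ΔT×X1×X2×X3):
  L: [ 1  1  0  0 -1  3  1]
  I: [ 0  0  1  0 -3 -1  2]
  Θ: [ 0  0  0  1  2 -3 -3]
Echelon form has 3 nonzero rows (pivots: ℓ,i,ΔT)
Repeat: ℓ,i,ΔT; free: D,X1,X2,X3
RREF:
  r0: [   1    1    0    0   -1    3    1]
  r1: [   0    0    1    0   -3   -1    2]
  r2: [   0    0    0    1    2   -3   -3]
Fix exponent of D at 1, X1 at 0, X2 at 0, X3 at 0; solve each RREF row for its pivot's exponent:
  r0: exp(ℓ) + (1)·1 = 0 ⇒ exp(ℓ) = -1
  r1: exp(i) + (0)·1 = 0 ⇒ exp(i) = 0
  r2: exp(ΔT) + (0)·1 = 0 ⇒ exp(ΔT) = 0
Π_1 = ℓ^-1 · D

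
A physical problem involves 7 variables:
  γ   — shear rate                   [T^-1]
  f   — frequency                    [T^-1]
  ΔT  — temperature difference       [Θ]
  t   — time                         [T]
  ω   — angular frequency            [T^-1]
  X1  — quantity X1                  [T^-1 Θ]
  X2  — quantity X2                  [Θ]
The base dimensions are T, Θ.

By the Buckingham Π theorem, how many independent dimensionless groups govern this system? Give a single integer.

Dimensional matrix (T×Θ by γ×f×ΔT×t×ω×X1×X2):
  T: [-1 -1  0  1 -1 -1  0]
  Θ: [ 0  0  1  0  0  1  1]
Echelon form has 2 nonzero rows (pivots: γ,ΔT)
Π count = n − r = 7 − 2 = 5

5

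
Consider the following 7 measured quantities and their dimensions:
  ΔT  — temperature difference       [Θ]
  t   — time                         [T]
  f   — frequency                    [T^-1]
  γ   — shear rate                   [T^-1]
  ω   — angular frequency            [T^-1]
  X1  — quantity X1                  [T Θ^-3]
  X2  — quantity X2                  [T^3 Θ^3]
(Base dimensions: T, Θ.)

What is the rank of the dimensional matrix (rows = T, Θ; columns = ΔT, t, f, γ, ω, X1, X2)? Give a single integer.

2

Dimensional matrix (T×Θ by ΔT×t×f×γ×ω×X1×X2):
  T: [ 0  1 -1 -1 -1  1  3]
  Θ: [ 1  0  0  0  0 -3  3]
Row reduction gives pivot columns ΔT,t; rank = 2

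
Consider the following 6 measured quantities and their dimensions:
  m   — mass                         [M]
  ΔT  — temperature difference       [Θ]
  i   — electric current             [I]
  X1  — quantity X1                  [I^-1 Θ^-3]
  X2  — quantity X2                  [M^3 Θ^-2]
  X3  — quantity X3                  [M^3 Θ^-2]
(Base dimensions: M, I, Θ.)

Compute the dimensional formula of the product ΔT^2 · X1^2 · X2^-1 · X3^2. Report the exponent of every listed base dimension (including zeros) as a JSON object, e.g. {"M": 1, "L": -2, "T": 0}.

Dimensional matrix (M×I×Θ by m×ΔT×i×X1×X2×X3):
  M: [ 1  0  0  0  3  3]
  I: [ 0  0  1 -1  0  0]
  Θ: [ 0  1  0 -3 -2 -2]
  [M]: (2)·0+(2)·0+(-1)·3+(2)·3 = 3
  [I]: (2)·0+(2)·-1+(-1)·0+(2)·0 = -2
  [Θ]: (2)·1+(2)·-3+(-1)·-2+(2)·-2 = -6
⇒ M^3 I^-2 Θ^-6

{"M": 3, "I": -2, "Θ": -6}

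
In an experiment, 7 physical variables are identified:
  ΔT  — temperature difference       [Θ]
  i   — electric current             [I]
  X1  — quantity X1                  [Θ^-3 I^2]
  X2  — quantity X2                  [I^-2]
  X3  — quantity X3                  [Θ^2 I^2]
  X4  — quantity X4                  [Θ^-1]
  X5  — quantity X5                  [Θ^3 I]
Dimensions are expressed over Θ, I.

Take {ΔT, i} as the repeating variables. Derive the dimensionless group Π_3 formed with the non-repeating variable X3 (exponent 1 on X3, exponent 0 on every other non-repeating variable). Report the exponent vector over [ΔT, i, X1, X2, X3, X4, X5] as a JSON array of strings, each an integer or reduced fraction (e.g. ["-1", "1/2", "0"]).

Exponent matrix [Θ,I] × [ΔT,i,X1,X2,X3,X4,X5]:
  Θ: [ 1  0 -3  0  2 -1  3]
  I: [ 0  1  2 -2  2  0  1]
RREF → pivots at {ΔT,i} ⇒ r = 2
Repeat: ΔT,i; free: X1,X2,X3,X4,X5
RREF:
  r0: [   1    0   -3    0    2   -1    3]
  r1: [   0    1    2   -2    2    0    1]
Fix exponent of X3 at 1, X1 at 0, X2 at 0, X4 at 0, X5 at 0; solve each RREF row for its pivot's exponent:
  r0: exp(ΔT) + (2)·1 = 0 ⇒ exp(ΔT) = -2
  r1: exp(i) + (2)·1 = 0 ⇒ exp(i) = -2
Π_3 = ΔT^-2 · i^-2 · X3

["-2", "-2", "0", "0", "1", "0", "0"]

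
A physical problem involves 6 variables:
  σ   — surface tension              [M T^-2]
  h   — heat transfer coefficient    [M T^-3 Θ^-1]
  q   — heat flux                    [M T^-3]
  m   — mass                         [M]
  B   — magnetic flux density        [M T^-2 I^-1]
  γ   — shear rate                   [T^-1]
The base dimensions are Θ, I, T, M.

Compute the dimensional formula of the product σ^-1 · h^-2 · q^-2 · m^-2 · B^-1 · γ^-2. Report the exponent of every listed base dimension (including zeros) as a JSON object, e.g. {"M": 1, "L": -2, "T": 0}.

Dimensional matrix (Θ×I×T×M by σ×h×q×m×B×γ):
  Θ: [ 0 -1  0  0  0  0]
  I: [ 0  0  0  0 -1  0]
  T: [-2 -3 -3  0 -2 -1]
  M: [ 1  1  1  1  1  0]
  [Θ]: (-1)·0+(-2)·-1+(-2)·0+(-2)·0+(-1)·0+(-2)·0 = 2
  [I]: (-1)·0+(-2)·0+(-2)·0+(-2)·0+(-1)·-1+(-2)·0 = 1
  [T]: (-1)·-2+(-2)·-3+(-2)·-3+(-2)·0+(-1)·-2+(-2)·-1 = 18
  [M]: (-1)·1+(-2)·1+(-2)·1+(-2)·1+(-1)·1+(-2)·0 = -8
⇒ Θ^2 I T^18 M^-8

{"Θ": 2, "I": 1, "T": 18, "M": -8}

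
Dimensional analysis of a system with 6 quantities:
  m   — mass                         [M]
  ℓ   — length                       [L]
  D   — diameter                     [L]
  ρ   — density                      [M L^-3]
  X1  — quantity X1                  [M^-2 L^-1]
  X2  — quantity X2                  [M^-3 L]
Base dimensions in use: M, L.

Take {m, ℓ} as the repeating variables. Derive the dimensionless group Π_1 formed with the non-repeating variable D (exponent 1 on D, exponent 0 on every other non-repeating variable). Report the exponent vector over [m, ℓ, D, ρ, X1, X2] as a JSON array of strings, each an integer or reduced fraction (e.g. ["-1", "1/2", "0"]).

["0", "-1", "1", "0", "0", "0"]

Dimensional matrix (M×L by m×ℓ×D×ρ×X1×X2):
  M: [ 1  0  0  1 -2 -3]
  L: [ 0  1  1 -3 -1  1]
Row reduction gives pivot columns m,ℓ; rank = 2
Repeat: m,ℓ; free: D,ρ,X1,X2
RREF:
  r0: [   1    0    0    1   -2   -3]
  r1: [   0    1    1   -3   -1    1]
Fix exponent of D at 1, ρ at 0, X1 at 0, X2 at 0; solve each RREF row for its pivot's exponent:
  r0: exp(m) + (0)·1 = 0 ⇒ exp(m) = 0
  r1: exp(ℓ) + (1)·1 = 0 ⇒ exp(ℓ) = -1
Π_1 = ℓ^-1 · D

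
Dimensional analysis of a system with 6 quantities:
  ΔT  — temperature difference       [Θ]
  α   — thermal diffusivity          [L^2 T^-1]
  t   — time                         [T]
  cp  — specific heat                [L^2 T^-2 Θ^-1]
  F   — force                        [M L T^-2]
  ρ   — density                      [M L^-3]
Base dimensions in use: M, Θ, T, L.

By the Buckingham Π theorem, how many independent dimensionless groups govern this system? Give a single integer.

2

Exponent matrix [M,Θ,T,L] × [ΔT,α,t,cp,F,ρ]:
  M: [ 0  0  0  0  1  1]
  Θ: [ 1  0  0 -1  0  0]
  T: [ 0 -1  1 -2 -2  0]
  L: [ 0  2  0  2  1 -3]
Row reduction gives pivot columns ΔT,α,t,F; rank = 4
6 vars − rank 4 = 2 Π groups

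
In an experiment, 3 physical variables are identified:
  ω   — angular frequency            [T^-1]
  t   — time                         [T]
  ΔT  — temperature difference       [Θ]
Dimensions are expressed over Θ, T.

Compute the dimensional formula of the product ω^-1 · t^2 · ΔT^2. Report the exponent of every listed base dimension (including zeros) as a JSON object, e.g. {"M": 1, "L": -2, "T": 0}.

Write exponents as rows Θ,T / cols ω,t,ΔT:
  Θ: [ 0  0  1]
  T: [-1  1  0]
  [Θ]: (-1)·0+(2)·0+(2)·1 = 2
  [T]: (-1)·-1+(2)·1+(2)·0 = 3
⇒ Θ^2 T^3

{"Θ": 2, "T": 3}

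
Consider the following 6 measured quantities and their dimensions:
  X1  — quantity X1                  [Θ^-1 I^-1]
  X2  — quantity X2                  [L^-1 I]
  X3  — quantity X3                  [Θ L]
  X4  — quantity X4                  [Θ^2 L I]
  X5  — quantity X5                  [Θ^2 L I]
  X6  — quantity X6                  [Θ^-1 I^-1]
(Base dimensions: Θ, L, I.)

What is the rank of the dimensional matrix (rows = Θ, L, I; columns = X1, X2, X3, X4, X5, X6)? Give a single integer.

Write exponents as rows Θ,L,I / cols X1,X2,X3,X4,X5,X6:
  Θ: [-1  0  1  2  2 -1]
  L: [ 0 -1  1  1  1  0]
  I: [-1  1  0  1  1 -1]
Row reduction gives pivot columns X1,X2; rank = 2

2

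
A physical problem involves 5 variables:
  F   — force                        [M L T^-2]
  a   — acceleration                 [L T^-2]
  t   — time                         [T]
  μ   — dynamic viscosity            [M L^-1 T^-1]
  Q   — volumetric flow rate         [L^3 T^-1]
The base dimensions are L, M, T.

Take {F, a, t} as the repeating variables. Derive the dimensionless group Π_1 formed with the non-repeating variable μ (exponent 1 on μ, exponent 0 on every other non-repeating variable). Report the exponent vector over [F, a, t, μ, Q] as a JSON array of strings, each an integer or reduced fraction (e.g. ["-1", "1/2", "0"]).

["-1", "2", "3", "1", "0"]

Exponent matrix [L,M,T] × [F,a,t,μ,Q]:
  L: [ 1  1  0 -1  3]
  M: [ 1  0  0  1  0]
  T: [-2 -2  1 -1 -1]
RREF → pivots at {F,a,t} ⇒ r = 3
Pivot set = {F,a,t}, free = {μ,Q}
RREF:
  r0: [   1    0    0    1    0]
  r1: [   0    1    0   -2    3]
  r2: [   0    0    1   -3    5]
Fix exponent of μ at 1, Q at 0; solve each RREF row for its pivot's exponent:
  r0: exp(F) + (1)·1 = 0 ⇒ exp(F) = -1
  r1: exp(a) + (-2)·1 = 0 ⇒ exp(a) = 2
  r2: exp(t) + (-3)·1 = 0 ⇒ exp(t) = 3
Π_1 = F^-1 · a^2 · t^3 · μ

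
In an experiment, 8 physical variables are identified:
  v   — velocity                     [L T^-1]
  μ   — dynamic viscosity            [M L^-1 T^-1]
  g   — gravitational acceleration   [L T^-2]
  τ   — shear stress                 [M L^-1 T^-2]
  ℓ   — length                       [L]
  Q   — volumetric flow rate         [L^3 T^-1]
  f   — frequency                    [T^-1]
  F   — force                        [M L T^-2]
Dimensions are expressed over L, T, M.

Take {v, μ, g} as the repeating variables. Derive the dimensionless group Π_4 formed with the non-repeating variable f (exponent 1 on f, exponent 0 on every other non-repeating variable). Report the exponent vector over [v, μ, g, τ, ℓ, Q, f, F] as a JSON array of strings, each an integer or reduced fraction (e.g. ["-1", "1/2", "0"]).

Write exponents as rows L,T,M / cols v,μ,g,τ,ℓ,Q,f,F:
  L: [ 1 -1  1 -1  1  3  0  1]
  T: [-1 -1 -2 -2  0 -1 -1 -2]
  M: [ 0  1  0  1  0  0  0  1]
Row reduction gives pivot columns v,μ,g; rank = 3
Pivot set = {v,μ,g}, free = {τ,ℓ,Q,f,F}
RREF:
  r0: [   1    0    0   -1    2    5   -1    3]
  r1: [   0    1    0    1    0    0    0    1]
  r2: [   0    0    1    1   -1   -2    1   -1]
Fix exponent of f at 1, τ at 0, ℓ at 0, Q at 0, F at 0; solve each RREF row for its pivot's exponent:
  r0: exp(v) + (-1)·1 = 0 ⇒ exp(v) = 1
  r1: exp(μ) + (0)·1 = 0 ⇒ exp(μ) = 0
  r2: exp(g) + (1)·1 = 0 ⇒ exp(g) = -1
Π_4 = v · g^-1 · f

["1", "0", "-1", "0", "0", "0", "1", "0"]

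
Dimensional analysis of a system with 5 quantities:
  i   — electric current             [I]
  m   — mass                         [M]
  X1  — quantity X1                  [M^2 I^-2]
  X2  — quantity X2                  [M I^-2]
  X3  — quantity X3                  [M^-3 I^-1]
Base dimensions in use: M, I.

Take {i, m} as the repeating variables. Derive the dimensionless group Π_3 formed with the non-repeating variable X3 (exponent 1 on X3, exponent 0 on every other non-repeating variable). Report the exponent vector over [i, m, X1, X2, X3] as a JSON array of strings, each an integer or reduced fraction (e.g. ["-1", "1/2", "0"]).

Dimensional matrix (M×I by i×m×X1×X2×X3):
  M: [ 0  1  2  1 -3]
  I: [ 1  0 -2 -2 -1]
RREF → pivots at {i,m} ⇒ r = 2
Repeat: i,m; free: X1,X2,X3
RREF:
  r0: [   1    0   -2   -2   -1]
  r1: [   0    1    2    1   -3]
Fix exponent of X3 at 1, X1 at 0, X2 at 0; solve each RREF row for its pivot's exponent:
  r0: exp(i) + (-1)·1 = 0 ⇒ exp(i) = 1
  r1: exp(m) + (-3)·1 = 0 ⇒ exp(m) = 3
Π_3 = i · m^3 · X3

["1", "3", "0", "0", "1"]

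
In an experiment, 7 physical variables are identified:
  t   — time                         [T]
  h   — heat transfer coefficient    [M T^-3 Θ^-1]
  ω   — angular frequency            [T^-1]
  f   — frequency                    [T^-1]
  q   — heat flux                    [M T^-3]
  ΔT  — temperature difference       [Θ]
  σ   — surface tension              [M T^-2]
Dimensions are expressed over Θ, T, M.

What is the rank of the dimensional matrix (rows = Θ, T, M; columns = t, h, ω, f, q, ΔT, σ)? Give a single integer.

Exponent matrix [Θ,T,M] × [t,h,ω,f,q,ΔT,σ]:
  Θ: [ 0 -1  0  0  0  1  0]
  T: [ 1 -3 -1 -1 -3  0 -2]
  M: [ 0  1  0  0  1  0  1]
Echelon form has 3 nonzero rows (pivots: t,h,q)

3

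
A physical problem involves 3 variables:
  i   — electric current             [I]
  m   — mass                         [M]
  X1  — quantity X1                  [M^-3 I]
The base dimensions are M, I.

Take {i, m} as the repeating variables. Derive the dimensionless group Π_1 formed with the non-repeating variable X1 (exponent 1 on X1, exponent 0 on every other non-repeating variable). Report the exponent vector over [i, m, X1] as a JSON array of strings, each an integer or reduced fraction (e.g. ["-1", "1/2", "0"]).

Write exponents as rows M,I / cols i,m,X1:
  M: [ 0  1 -3]
  I: [ 1  0  1]
Echelon form has 2 nonzero rows (pivots: i,m)
Repeat: i,m; free: X1
RREF:
  r0: [   1    0    1]
  r1: [   0    1   -3]
Fix exponent of X1 at 1; solve each RREF row for its pivot's exponent:
  r0: exp(i) + (1)·1 = 0 ⇒ exp(i) = -1
  r1: exp(m) + (-3)·1 = 0 ⇒ exp(m) = 3
Π_1 = i^-1 · m^3 · X1

["-1", "3", "1"]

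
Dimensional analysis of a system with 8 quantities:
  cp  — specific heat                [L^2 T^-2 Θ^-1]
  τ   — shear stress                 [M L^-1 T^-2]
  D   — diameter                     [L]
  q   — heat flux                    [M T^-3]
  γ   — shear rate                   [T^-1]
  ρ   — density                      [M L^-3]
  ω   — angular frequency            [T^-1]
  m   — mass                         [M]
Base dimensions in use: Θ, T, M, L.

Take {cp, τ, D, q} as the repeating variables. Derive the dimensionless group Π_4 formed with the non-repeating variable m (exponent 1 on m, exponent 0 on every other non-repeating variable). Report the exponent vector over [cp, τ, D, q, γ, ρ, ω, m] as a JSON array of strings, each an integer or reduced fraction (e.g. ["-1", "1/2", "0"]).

Dimensional matrix (Θ×T×M×L by cp×τ×D×q×γ×ρ×ω×m):
  Θ: [-1  0  0  0  0  0  0  0]
  T: [-2 -2  0 -3 -1  0 -1  0]
  M: [ 0  1  0  1  0  1  0  1]
  L: [ 2 -1  1  0  0 -3  0  0]
Row reduction gives pivot columns cp,τ,D,q; rank = 4
Pivot set = {cp,τ,D,q}, free = {γ,ρ,ω,m}
RREF:
  r0: [   1    0    0    0    0    0    0    0]
  r1: [   0    1    0    0   -1    3   -1    3]
  r2: [   0    0    1    0   -1    0   -1    3]
  r3: [   0    0    0    1    1   -2    1   -2]
Fix exponent of m at 1, γ at 0, ρ at 0, ω at 0; solve each RREF row for its pivot's exponent:
  r0: exp(cp) + (0)·1 = 0 ⇒ exp(cp) = 0
  r1: exp(τ) + (3)·1 = 0 ⇒ exp(τ) = -3
  r2: exp(D) + (3)·1 = 0 ⇒ exp(D) = -3
  r3: exp(q) + (-2)·1 = 0 ⇒ exp(q) = 2
Π_4 = τ^-3 · D^-3 · q^2 · m

["0", "-3", "-3", "2", "0", "0", "0", "1"]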